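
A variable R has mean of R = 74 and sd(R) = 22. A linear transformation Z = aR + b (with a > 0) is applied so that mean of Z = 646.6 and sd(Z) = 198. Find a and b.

a = 9, b = -19.4

sd(Z) = a·sd(R) (a > 0), so a = 198/22 = 9.
mean of Z = a·mean of R + b, so b = 646.6 − 9·74 = -19.4.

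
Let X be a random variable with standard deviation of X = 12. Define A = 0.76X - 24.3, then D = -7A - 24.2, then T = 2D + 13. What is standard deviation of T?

standard deviation of A = |0.76|·12 = 9.12.
standard deviation of D = |-7|·9.12 = 63.84.
standard deviation of T = |2|·63.84 = 127.68.

standard deviation of T = 127.68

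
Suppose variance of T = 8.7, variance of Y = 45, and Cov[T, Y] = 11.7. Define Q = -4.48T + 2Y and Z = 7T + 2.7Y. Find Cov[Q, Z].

By bilinearity, Cov[Q, Z] = ac·variance of T + bd·variance of Y + (ad+bc)·Cov[T, Y], with a=-4.48, b=2, c=7, d=2.7.
ac·variance of T = (-4.48)·7·8.7 = -272.832
bd·variance of Y = 2·2.7·45 = 243
(ad+bc)·Cov[T, Y] = (1.904)·11.7 = 22.2768
Cov[Q, Z] = -272.832 + 243 + 22.2768 = -7.5552.

Cov[Q, Z] = -7.5552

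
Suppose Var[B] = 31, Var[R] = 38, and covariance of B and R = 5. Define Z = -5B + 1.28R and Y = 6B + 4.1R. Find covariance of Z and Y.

covariance of Z and Y = -794.676

By bilinearity, covariance of Z and Y = ac·Var[B] + bd·Var[R] + (ad+bc)·covariance of B and R, with a=-5, b=1.28, c=6, d=4.1.
ac·Var[B] = (-5)·6·31 = -930
bd·Var[R] = 1.28·4.1·38 = 199.424
(ad+bc)·covariance of B and R = (-12.82)·5 = -64.1
covariance of Z and Y = -930 + 199.424 + (-64.1) = -794.676.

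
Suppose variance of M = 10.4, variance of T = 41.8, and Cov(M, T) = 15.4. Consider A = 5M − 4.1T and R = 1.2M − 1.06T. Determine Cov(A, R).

Cov(A, R) = 86.6748

By bilinearity, Cov(A, R) = ac·variance of M + bd·variance of T + (ad+bc)·Cov(M, T), with a=5, b=-4.1, c=1.2, d=-1.06.
ac·variance of M = 5·1.2·10.4 = 62.4
bd·variance of T = (-4.1)·(-1.06)·41.8 = 181.6628
(ad+bc)·Cov(M, T) = (-10.22)·15.4 = -157.388
Cov(A, R) = 62.4 + 181.6628 + (-157.388) = 86.6748.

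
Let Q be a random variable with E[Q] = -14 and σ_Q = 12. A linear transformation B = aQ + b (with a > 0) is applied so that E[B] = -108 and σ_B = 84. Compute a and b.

σ_B = a·σ_Q (a > 0), so a = 84/12 = 7.
E[B] = a·E[Q] + b, so b = -108 − 7·(-14) = -10.

a = 7, b = -10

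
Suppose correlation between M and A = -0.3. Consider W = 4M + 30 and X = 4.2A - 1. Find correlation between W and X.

correlation between W and X = -0.3

Linear rescalings preserve correlation up to sign; here the slopes 4 and 4.2 have the same sign, so correlation between W and X = correlation between M and A = -0.3.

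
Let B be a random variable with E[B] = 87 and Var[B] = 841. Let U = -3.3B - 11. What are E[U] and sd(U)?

U = -3.3B - 11 is linear with a = -3.3, b = -11.
E[U] = a·E[B] + b = (-3.3)·87 + (-11) = -298.1.
sd(B) = √841 = 29.
sd(U) = |a|·sd(B) = |-3.3|·29 = 95.7.

E[U] = -298.1, sd(U) = 95.7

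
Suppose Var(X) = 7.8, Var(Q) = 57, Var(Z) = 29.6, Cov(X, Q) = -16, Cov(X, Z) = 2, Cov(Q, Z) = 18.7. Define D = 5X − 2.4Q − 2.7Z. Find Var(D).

Var(D) = 1311.456

Var(D) = a²·Var(X) + b²·Var(Q) + c²·Var(Z) + 2ab·Cov(X, Q) + 2ac·Cov(X, Z) + 2bc·Cov(Q, Z), with a = 5, b = -2.4, c = -2.7.
= 195 + 328.32 + 215.784 + 384 + (-54) + 242.352
= 1311.456.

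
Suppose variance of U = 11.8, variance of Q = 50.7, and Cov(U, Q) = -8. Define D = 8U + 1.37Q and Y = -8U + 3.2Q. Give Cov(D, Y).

By bilinearity, Cov(D, Y) = ac·variance of U + bd·variance of Q + (ad+bc)·Cov(U, Q), with a=8, b=1.37, c=-8, d=3.2.
ac·variance of U = 8·(-8)·11.8 = -755.2
bd·variance of Q = 1.37·3.2·50.7 = 222.2688
(ad+bc)·Cov(U, Q) = (14.64)·(-8) = -117.12
Cov(D, Y) = -755.2 + 222.2688 + (-117.12) = -650.0512.

Cov(D, Y) = -650.0512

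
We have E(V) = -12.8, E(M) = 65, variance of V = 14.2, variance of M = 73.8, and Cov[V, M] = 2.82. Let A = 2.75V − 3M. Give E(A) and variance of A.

E(A) = 2.75·E(V) + (-3)·E(M) = 2.75·(-12.8) + (-3)·65 = -230.2.
variance of A = a²·variance of V + b²·variance of M + 2ab·Cov[V, M] with a = 2.75, b = -3.
= 2.75²·14.2 + (-3)²·73.8 + 2·2.75·(-3)·2.82
= 107.3875 + 664.2 + (-46.53) = 725.0575.

E(A) = -230.2, variance of A = 725.0575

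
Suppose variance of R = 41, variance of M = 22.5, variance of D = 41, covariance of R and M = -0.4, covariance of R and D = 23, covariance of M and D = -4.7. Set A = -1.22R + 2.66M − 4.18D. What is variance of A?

variance of A = a²·variance of R + b²·variance of M + c²·variance of D + 2ab·covariance of R and M + 2ac·covariance of R and D + 2bc·covariance of M and D, with a = -1.22, b = 2.66, c = -4.18.
= 61.0244 + 159.201 + 716.3684 + 2.59616 + 234.5816 + 104.51672
= 1278.28828.

variance of A = 1278.28828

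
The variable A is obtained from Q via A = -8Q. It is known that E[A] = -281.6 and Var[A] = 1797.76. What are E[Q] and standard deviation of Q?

E[Q] = 35.2, standard deviation of Q = 5.3

From A = -8Q: E[A] = a·E[Q] + b, so E[Q] = (E[A] − b)/a = (-281.6 − 0)/(-8) = 35.2.
standard deviation of A = √1797.76 = 42.4.
standard deviation of A = |a|·standard deviation of Q, so standard deviation of Q = 42.4/|-8| = 5.3.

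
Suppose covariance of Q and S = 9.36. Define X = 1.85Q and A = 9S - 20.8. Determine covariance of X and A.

covariance of X and A = a·c·covariance of Q and S = 1.85·9·9.36 = 155.844. Additive constants drop out.

covariance of X and A = 155.844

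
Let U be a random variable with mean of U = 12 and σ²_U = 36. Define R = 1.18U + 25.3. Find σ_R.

R = 1.18U + 25.3 is linear with a = 1.18, b = 25.3.
σ_U = √36 = 6.
σ_R = |a|·σ_U = |1.18|·6 = 7.08.

σ_R = 7.08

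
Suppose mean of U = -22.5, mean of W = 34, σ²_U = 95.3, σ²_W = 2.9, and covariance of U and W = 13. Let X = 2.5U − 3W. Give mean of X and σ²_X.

mean of X = 2.5·mean of U + (-3)·mean of W = 2.5·(-22.5) + (-3)·34 = -158.25.
σ²_X = a²·σ²_U + b²·σ²_W + 2ab·covariance of U and W with a = 2.5, b = -3.
= 2.5²·95.3 + (-3)²·2.9 + 2·2.5·(-3)·13
= 595.625 + 26.1 + (-195) = 426.725.

mean of X = -158.25, σ²_X = 426.725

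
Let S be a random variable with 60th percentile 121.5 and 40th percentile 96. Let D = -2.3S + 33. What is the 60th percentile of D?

60th percentile of D = -187.8

Since a = -2.3 < 0 the transformation is decreasing, reversing order: the 60th percentile of D corresponds to the 40th percentile of S.
So P_{60}(D) = a·P_{40}(S) + b = (-2.3)·96 + 33 = -187.8.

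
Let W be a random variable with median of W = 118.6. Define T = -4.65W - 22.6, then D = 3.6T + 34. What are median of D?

median of D = -2032.724

median of T = (-4.65)·118.6 + (-22.6) = -574.09.
median of D = 3.6·(-574.09) + 34 = -2032.724.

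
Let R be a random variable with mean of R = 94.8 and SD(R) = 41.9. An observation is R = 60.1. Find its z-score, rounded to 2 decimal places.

z = (R − mean of R) / SD(R) = (60.1 − 94.8) / 41.9 ≈ -0.83.

z = -0.83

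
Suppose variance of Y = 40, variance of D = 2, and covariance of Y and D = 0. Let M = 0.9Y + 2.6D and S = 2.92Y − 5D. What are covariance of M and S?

covariance of M and S = 79.12

By bilinearity, covariance of M and S = ac·variance of Y + bd·variance of D + (ad+bc)·covariance of Y and D, with a=0.9, b=2.6, c=2.92, d=-5.
ac·variance of Y = 0.9·2.92·40 = 105.12
bd·variance of D = 2.6·(-5)·2 = -26
(ad+bc)·covariance of Y and D = (3.092)·0 = 0
covariance of M and S = 105.12 + (-26) + 0 = 79.12.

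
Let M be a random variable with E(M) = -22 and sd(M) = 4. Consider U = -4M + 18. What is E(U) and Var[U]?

U = -4M + 18 is linear with a = -4, b = 18.
E(U) = a·E(M) + b = (-4)·(-22) + 18 = 106.
Var[M] = 4² = 16.
Var[U] = a²·Var[M] = (-4)²·16 = 256 (the additive constant 18 does not affect variance).

E(U) = 106, Var[U] = 256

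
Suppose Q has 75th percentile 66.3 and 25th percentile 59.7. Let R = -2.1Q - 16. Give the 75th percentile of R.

Since a = -2.1 < 0 the transformation is decreasing, reversing order: the 75th percentile of R corresponds to the 25th percentile of Q.
So P_{75}(R) = a·P_{25}(Q) + b = (-2.1)·59.7 + (-16) = -141.37.

75th percentile of R = -141.37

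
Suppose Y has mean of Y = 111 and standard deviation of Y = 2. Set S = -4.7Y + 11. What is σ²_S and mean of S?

S = -4.7Y + 11 is linear with a = -4.7, b = 11.
σ²_Y = 2² = 4.
σ²_S = a²·σ²_Y = (-4.7)²·4 = 88.36 (the additive constant 11 does not affect variance).
mean of S = a·mean of Y + b = (-4.7)·111 + 11 = -510.7.

σ²_S = 88.36, mean of S = -510.7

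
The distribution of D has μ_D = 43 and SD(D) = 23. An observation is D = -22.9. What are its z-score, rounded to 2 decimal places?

z = -2.87

z = (D − μ_D) / SD(D) = (-22.9 − 43) / 23 ≈ -2.87.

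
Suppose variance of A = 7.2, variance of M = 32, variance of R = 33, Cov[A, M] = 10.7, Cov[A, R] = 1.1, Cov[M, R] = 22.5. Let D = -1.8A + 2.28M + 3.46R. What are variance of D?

variance of D = a²·variance of A + b²·variance of M + c²·variance of R + 2ab·Cov[A, M] + 2ac·Cov[A, R] + 2bc·Cov[M, R], with a = -1.8, b = 2.28, c = 3.46.
= 23.328 + 166.3488 + 395.0628 + (-87.8256) + (-13.7016) + 354.996
= 838.2084.

variance of D = 838.2084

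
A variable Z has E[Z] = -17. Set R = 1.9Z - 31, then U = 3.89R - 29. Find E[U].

E[R] = 1.9·(-17) + (-31) = -63.3.
E[U] = 3.89·(-63.3) + (-29) = -275.237.

E[U] = -275.237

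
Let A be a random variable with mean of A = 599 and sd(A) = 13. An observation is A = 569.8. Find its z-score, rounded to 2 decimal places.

z = -2.25

z = (A − mean of A) / sd(A) = (569.8 − 599) / 13 ≈ -2.25.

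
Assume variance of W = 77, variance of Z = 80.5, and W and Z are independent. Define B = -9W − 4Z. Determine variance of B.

variance of B = a²·variance of W + b²·variance of Z + 2ab·covariance of W and Z with a = -9, b = -4.
Independence gives covariance of W and Z = 0.
= (-9)²·77 + (-4)²·80.5 + 2·(-9)·(-4)·0
= 6237 + 1288 + 0 = 7525.

variance of B = 7525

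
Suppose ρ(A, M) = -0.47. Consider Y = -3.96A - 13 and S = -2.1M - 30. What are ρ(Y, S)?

Linear rescalings preserve correlation up to sign; here the slopes -3.96 and -2.1 have the same sign, so ρ(Y, S) = ρ(A, M) = -0.47.

ρ(Y, S) = -0.47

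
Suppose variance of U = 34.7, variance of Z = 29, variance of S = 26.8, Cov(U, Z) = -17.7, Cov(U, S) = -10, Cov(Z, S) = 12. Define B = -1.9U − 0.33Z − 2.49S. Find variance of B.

variance of B = 197.49278

variance of B = a²·variance of U + b²·variance of Z + c²·variance of S + 2ab·Cov(U, Z) + 2ac·Cov(U, S) + 2bc·Cov(Z, S), with a = -1.9, b = -0.33, c = -2.49.
= 125.267 + 3.1581 + 166.16268 + (-22.1958) + (-94.62) + 19.7208
= 197.49278.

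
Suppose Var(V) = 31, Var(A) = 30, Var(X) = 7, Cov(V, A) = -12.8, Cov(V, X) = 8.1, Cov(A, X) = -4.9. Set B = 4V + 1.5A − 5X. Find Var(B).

Var(B) = a²·Var(V) + b²·Var(A) + c²·Var(X) + 2ab·Cov(V, A) + 2ac·Cov(V, X) + 2bc·Cov(A, X), with a = 4, b = 1.5, c = -5.
= 496 + 67.5 + 175 + (-153.6) + (-324) + 73.5
= 334.4.

Var(B) = 334.4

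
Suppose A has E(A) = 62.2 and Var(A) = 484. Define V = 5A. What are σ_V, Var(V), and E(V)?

σ_V = 110, Var(V) = 12100, E(V) = 311

V = 5A is linear with a = 5, b = 0.
σ_A = √484 = 22.
σ_V = |a|·σ_A = |5|·22 = 110.
Var(V) = a²·Var(A) = 5²·484 = 12100.
E(V) = a·E(A) + b = 5·62.2 = 311.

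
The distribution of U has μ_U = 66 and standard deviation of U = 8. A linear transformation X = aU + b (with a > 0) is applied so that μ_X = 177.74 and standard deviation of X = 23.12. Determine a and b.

standard deviation of X = a·standard deviation of U (a > 0), so a = 23.12/8 = 2.89.
μ_X = a·μ_U + b, so b = 177.74 − 2.89·66 = -13.

a = 2.89, b = -13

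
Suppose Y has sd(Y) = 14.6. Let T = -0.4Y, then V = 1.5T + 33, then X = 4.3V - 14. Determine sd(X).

sd(X) = 37.668

sd(T) = |-0.4|·14.6 = 5.84.
sd(V) = |1.5|·5.84 = 8.76.
sd(X) = |4.3|·8.76 = 37.668.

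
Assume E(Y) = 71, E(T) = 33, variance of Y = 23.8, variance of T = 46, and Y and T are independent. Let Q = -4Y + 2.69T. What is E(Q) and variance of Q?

E(Q) = (-4)·E(Y) + 2.69·E(T) = (-4)·71 + 2.69·33 = -195.23.
variance of Q = a²·variance of Y + b²·variance of T + 2ab·Cov(Y, T) with a = -4, b = 2.69.
Independence gives Cov(Y, T) = 0.
= (-4)²·23.8 + 2.69²·46 + 2·(-4)·2.69·0
= 380.8 + 332.8606 + 0 = 713.6606.

E(Q) = -195.23, variance of Q = 713.6606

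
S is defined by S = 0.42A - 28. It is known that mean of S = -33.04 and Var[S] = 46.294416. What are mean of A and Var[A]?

From S = 0.42A - 28: mean of S = a·mean of A + b, so mean of A = (mean of S − b)/a = (-33.04 − (-28))/0.42 = -12.
Var[S] = a²·Var[A], so Var[A] = 46.294416/0.42² = 262.44.

mean of A = -12, Var[A] = 262.44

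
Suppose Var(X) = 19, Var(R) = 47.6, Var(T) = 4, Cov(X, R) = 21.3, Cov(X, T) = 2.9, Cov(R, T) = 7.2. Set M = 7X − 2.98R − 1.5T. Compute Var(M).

Var(M) = 477.53904

Var(M) = a²·Var(X) + b²·Var(R) + c²·Var(T) + 2ab·Cov(X, R) + 2ac·Cov(X, T) + 2bc·Cov(R, T), with a = 7, b = -2.98, c = -1.5.
= 931 + 422.70704 + 9 + (-888.636) + (-60.9) + 64.368
= 477.53904.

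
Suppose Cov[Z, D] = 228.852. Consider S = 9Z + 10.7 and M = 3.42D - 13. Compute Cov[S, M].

Cov[S, M] = a·c·Cov[Z, D] = 9·3.42·228.852 = 7044.06456. Additive constants drop out.

Cov[S, M] = 7044.06456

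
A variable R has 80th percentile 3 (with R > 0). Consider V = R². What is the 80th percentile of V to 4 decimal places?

R² is increasing, so P_{80}(V) = g(P_{80}(R)) = 9.

80th percentile of V = 9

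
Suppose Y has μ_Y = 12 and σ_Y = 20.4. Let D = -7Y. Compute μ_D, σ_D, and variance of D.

μ_D = -84, σ_D = 142.8, variance of D = 20391.84

D = -7Y is linear with a = -7, b = 0.
μ_D = a·μ_Y + b = (-7)·12 = -84.
σ_D = |a|·σ_Y = |-7|·20.4 = 142.8.
variance of Y = 20.4² = 416.16.
variance of D = a²·variance of Y = (-7)²·416.16 = 20391.84.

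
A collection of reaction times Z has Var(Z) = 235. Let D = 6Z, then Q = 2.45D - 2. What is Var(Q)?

Var(Q) = 50781.15

Var(D) = 6²·235 = 8460.
Var(Q) = 2.45²·8460 = 50781.15.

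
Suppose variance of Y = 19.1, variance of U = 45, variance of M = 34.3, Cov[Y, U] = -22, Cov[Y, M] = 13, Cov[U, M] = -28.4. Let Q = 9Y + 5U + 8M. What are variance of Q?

variance of Q = a²·variance of Y + b²·variance of U + c²·variance of M + 2ab·Cov[Y, U] + 2ac·Cov[Y, M] + 2bc·Cov[U, M], with a = 9, b = 5, c = 8.
= 1547.1 + 1125 + 2195.2 + (-1980) + 1872 + (-2272)
= 2487.3.

variance of Q = 2487.3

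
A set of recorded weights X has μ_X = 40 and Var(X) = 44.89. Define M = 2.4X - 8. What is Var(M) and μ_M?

M = 2.4X - 8 is linear with a = 2.4, b = -8.
Var(M) = a²·Var(X) = 2.4²·44.89 = 258.5664 (the additive constant -8 does not affect variance).
μ_M = a·μ_X + b = 2.4·40 + (-8) = 88.

Var(M) = 258.5664, μ_M = 88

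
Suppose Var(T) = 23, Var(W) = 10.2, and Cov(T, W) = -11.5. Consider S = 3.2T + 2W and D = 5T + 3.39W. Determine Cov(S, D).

Cov(S, D) = 197.404

By bilinearity, Cov(S, D) = ac·Var(T) + bd·Var(W) + (ad+bc)·Cov(T, W), with a=3.2, b=2, c=5, d=3.39.
ac·Var(T) = 3.2·5·23 = 368
bd·Var(W) = 2·3.39·10.2 = 69.156
(ad+bc)·Cov(T, W) = (20.848)·(-11.5) = -239.752
Cov(S, D) = 368 + 69.156 + (-239.752) = 197.404.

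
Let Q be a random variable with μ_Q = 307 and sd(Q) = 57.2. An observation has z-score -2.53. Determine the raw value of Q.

Q = μ_Q + z·sd(Q) = 307 + (-2.53)·57.2 = 162.284.

Q = 162.284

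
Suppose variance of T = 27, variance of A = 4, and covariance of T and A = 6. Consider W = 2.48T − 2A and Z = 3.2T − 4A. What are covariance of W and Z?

covariance of W and Z = 148.352

By bilinearity, covariance of W and Z = ac·variance of T + bd·variance of A + (ad+bc)·covariance of T and A, with a=2.48, b=-2, c=3.2, d=-4.
ac·variance of T = 2.48·3.2·27 = 214.272
bd·variance of A = (-2)·(-4)·4 = 32
(ad+bc)·covariance of T and A = (-16.32)·6 = -97.92
covariance of W and Z = 214.272 + 32 + (-97.92) = 148.352.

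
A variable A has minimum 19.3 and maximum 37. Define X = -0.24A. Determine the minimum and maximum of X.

min(X) = -8.88, max(X) = -4.632

a = -0.24 < 0, so order reverses: min(X) = a·max(A)+b = (-0.24)·37 = -8.88; max(X) = a·min(A)+b = (-0.24)·19.3 = -4.632.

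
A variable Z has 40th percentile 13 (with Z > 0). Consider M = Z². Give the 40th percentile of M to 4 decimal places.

Z² is increasing, so P_{40}(M) = g(P_{40}(Z)) = 169.

40th percentile of M = 169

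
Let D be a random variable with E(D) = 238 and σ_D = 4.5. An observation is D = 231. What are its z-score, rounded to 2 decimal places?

z = -1.56

z = (D − E(D)) / σ_D = (231 − 238) / 4.5 ≈ -1.56.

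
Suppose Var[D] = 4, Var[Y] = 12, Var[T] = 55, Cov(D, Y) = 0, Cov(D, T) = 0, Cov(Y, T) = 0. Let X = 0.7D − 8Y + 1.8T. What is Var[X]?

Var[X] = 948.16

Var[X] = a²·Var[D] + b²·Var[Y] + c²·Var[T] + 2ab·Cov(D, Y) + 2ac·Cov(D, T) + 2bc·Cov(Y, T), with a = 0.7, b = -8, c = 1.8.
= 1.96 + 768 + 178.2 + 0 + 0 + 0
= 948.16.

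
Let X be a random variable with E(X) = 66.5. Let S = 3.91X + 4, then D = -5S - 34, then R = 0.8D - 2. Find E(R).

E(R) = -1085.26

E(S) = 3.91·66.5 + 4 = 264.015.
E(D) = (-5)·264.015 + (-34) = -1354.075.
E(R) = 0.8·(-1354.075) + (-2) = -1085.26.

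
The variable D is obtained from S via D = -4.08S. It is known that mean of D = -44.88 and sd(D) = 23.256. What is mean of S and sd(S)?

mean of S = 11, sd(S) = 5.7

From D = -4.08S: mean of D = a·mean of S + b, so mean of S = (mean of D − b)/a = (-44.88 − 0)/(-4.08) = 11.
sd(D) = |a|·sd(S), so sd(S) = 23.256/|-4.08| = 5.7.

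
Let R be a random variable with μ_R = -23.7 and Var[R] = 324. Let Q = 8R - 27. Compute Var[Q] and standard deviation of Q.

Var[Q] = 20736, standard deviation of Q = 144

Q = 8R - 27 is linear with a = 8, b = -27.
Var[Q] = a²·Var[R] = 8²·324 = 20736 (the additive constant -27 does not affect variance).
standard deviation of R = √324 = 18.
standard deviation of Q = |a|·standard deviation of R = |8|·18 = 144.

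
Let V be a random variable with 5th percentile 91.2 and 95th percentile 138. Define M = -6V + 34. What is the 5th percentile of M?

5th percentile of M = -794

Since a = -6 < 0 the transformation is decreasing, reversing order: the 5th percentile of M corresponds to the 95th percentile of V.
So P_{5}(M) = a·P_{95}(V) + b = (-6)·138 + 34 = -794.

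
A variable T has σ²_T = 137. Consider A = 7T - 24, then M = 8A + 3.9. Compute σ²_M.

σ²_M = 429632

σ²_A = 7²·137 = 6713.
σ²_M = 8²·6713 = 429632.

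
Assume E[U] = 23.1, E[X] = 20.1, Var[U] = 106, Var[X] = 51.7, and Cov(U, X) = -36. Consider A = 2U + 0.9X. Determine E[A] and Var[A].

E[A] = 64.29, Var[A] = 336.277

E[A] = 2·E[U] + 0.9·E[X] = 2·23.1 + 0.9·20.1 = 64.29.
Var[A] = a²·Var[U] + b²·Var[X] + 2ab·Cov(U, X) with a = 2, b = 0.9.
= 2²·106 + 0.9²·51.7 + 2·2·0.9·(-36)
= 424 + 41.877 + (-129.6) = 336.277.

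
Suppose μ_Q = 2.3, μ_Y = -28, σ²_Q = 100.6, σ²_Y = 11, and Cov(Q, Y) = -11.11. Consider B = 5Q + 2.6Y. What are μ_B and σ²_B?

μ_B = -61.3, σ²_B = 2300.5

μ_B = 5·μ_Q + 2.6·μ_Y = 5·2.3 + 2.6·(-28) = -61.3.
σ²_B = a²·σ²_Q + b²·σ²_Y + 2ab·Cov(Q, Y) with a = 5, b = 2.6.
= 5²·100.6 + 2.6²·11 + 2·5·2.6·(-11.11)
= 2515 + 74.36 + (-288.86) = 2300.5.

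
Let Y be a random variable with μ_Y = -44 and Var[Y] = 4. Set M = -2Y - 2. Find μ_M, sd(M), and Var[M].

μ_M = 86, sd(M) = 4, Var[M] = 16

M = -2Y - 2 is linear with a = -2, b = -2.
μ_M = a·μ_Y + b = (-2)·(-44) + (-2) = 86.
sd(Y) = √4 = 2.
sd(M) = |a|·sd(Y) = |-2|·2 = 4.
Var[M] = a²·Var[Y] = (-2)²·4 = 16 (the additive constant -2 does not affect variance).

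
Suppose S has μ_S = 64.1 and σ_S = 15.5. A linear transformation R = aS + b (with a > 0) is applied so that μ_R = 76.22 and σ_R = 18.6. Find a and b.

σ_R = a·σ_S (a > 0), so a = 18.6/15.5 = 1.2.
μ_R = a·μ_S + b, so b = 76.22 − 1.2·64.1 = -0.7.

a = 1.2, b = -0.7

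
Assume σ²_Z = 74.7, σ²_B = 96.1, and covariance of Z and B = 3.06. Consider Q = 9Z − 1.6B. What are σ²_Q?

σ²_Q = a²·σ²_Z + b²·σ²_B + 2ab·covariance of Z and B with a = 9, b = -1.6.
= 9²·74.7 + (-1.6)²·96.1 + 2·9·(-1.6)·3.06
= 6050.7 + 246.016 + (-88.128) = 6208.588.

σ²_Q = 6208.588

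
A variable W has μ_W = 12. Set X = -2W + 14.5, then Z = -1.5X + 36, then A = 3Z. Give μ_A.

μ_X = (-2)·12 + 14.5 = -9.5.
μ_Z = (-1.5)·(-9.5) + 36 = 50.25.
μ_A = 3·50.25 = 150.75.

μ_A = 150.75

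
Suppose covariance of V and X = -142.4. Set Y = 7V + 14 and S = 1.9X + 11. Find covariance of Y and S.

covariance of Y and S = a·c·covariance of V and X = 7·1.9·(-142.4) = -1893.92. Additive constants drop out.

covariance of Y and S = -1893.92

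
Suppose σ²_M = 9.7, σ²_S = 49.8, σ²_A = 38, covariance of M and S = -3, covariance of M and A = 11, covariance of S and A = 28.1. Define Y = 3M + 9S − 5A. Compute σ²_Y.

σ²_Y = 2050.1

σ²_Y = a²·σ²_M + b²·σ²_S + c²·σ²_A + 2ab·covariance of M and S + 2ac·covariance of M and A + 2bc·covariance of S and A, with a = 3, b = 9, c = -5.
= 87.3 + 4033.8 + 950 + (-162) + (-330) + (-2529)
= 2050.1.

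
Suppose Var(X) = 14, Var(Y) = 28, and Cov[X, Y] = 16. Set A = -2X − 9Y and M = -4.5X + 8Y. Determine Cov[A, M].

Cov[A, M] = -1498

By bilinearity, Cov[A, M] = ac·Var(X) + bd·Var(Y) + (ad+bc)·Cov[X, Y], with a=-2, b=-9, c=-4.5, d=8.
ac·Var(X) = (-2)·(-4.5)·14 = 126
bd·Var(Y) = (-9)·8·28 = -2016
(ad+bc)·Cov[X, Y] = (24.5)·16 = 392
Cov[A, M] = 126 + (-2016) + 392 = -1498.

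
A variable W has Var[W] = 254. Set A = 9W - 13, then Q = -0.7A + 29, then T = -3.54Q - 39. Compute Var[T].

Var[T] = 126334.317816

Var[A] = 9²·254 = 20574.
Var[Q] = (-0.7)²·20574 = 10081.26.
Var[T] = (-3.54)²·10081.26 = 126334.317816.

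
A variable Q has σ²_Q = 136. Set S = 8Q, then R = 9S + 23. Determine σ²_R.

σ²_S = 8²·136 = 8704.
σ²_R = 9²·8704 = 705024.

σ²_R = 705024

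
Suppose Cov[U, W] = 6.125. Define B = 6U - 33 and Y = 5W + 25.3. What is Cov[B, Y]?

Cov[B, Y] = a·c·Cov[U, W] = 6·5·6.125 = 183.75. Additive constants drop out.

Cov[B, Y] = 183.75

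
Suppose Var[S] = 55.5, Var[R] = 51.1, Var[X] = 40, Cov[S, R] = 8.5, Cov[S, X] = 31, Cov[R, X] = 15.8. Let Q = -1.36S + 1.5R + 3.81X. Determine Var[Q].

Var[Q] = a²·Var[S] + b²·Var[R] + c²·Var[X] + 2ab·Cov[S, R] + 2ac·Cov[S, X] + 2bc·Cov[R, X], with a = -1.36, b = 1.5, c = 3.81.
= 102.6528 + 114.975 + 580.644 + (-34.68) + (-321.2592) + 180.594
= 622.9266.

Var[Q] = 622.9266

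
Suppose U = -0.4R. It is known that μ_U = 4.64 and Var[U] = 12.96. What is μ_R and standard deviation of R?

From U = -0.4R: μ_U = a·μ_R + b, so μ_R = (μ_U − b)/a = (4.64 − 0)/(-0.4) = -11.6.
standard deviation of U = √12.96 = 3.6.
standard deviation of U = |a|·standard deviation of R, so standard deviation of R = 3.6/|-0.4| = 9.

μ_R = -11.6, standard deviation of R = 9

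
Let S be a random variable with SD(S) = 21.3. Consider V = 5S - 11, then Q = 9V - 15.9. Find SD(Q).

SD(V) = |5|·21.3 = 106.5.
SD(Q) = |9|·106.5 = 958.5.

SD(Q) = 958.5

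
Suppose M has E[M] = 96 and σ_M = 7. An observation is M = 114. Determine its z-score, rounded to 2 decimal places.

z = 2.57

z = (M − E[M]) / σ_M = (114 − 96) / 7 ≈ 2.57.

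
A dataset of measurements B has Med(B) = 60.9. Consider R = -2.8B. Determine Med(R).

Med(R) = -170.52

A linear map preserves order up to sign, so Med(R) = a·Med(B) + b = (-2.8)·60.9 = -170.52.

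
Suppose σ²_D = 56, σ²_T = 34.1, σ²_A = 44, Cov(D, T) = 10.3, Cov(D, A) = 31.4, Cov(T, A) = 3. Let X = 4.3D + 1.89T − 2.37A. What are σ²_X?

σ²_X = a²·σ²_D + b²·σ²_T + c²·σ²_A + 2ab·Cov(D, T) + 2ac·Cov(D, A) + 2bc·Cov(T, A), with a = 4.3, b = 1.89, c = -2.37.
= 1035.44 + 121.80861 + 247.1436 + 167.4162 + (-639.9948) + (-26.8758)
= 904.93781.

σ²_X = 904.93781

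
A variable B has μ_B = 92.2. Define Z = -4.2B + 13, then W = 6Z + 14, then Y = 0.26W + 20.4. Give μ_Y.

μ_Y = -559.7744

μ_Z = (-4.2)·92.2 + 13 = -374.24.
μ_W = 6·(-374.24) + 14 = -2231.44.
μ_Y = 0.26·(-2231.44) + 20.4 = -559.7744.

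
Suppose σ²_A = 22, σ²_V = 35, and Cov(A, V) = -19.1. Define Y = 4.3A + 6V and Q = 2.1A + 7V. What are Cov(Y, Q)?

Cov(Y, Q) = 853.09

By bilinearity, Cov(Y, Q) = ac·σ²_A + bd·σ²_V + (ad+bc)·Cov(A, V), with a=4.3, b=6, c=2.1, d=7.
ac·σ²_A = 4.3·2.1·22 = 198.66
bd·σ²_V = 6·7·35 = 1470
(ad+bc)·Cov(A, V) = (42.7)·(-19.1) = -815.57
Cov(Y, Q) = 198.66 + 1470 + (-815.57) = 853.09.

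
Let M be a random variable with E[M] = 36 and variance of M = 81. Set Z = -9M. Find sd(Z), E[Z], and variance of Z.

Z = -9M is linear with a = -9, b = 0.
sd(M) = √81 = 9.
sd(Z) = |a|·sd(M) = |-9|·9 = 81.
E[Z] = a·E[M] + b = (-9)·36 = -324.
variance of Z = a²·variance of M = (-9)²·81 = 6561.

sd(Z) = 81, E[Z] = -324, variance of Z = 6561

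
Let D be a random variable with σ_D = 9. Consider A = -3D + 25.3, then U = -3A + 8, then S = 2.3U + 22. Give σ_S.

σ_A = |-3|·9 = 27.
σ_U = |-3|·27 = 81.
σ_S = |2.3|·81 = 186.3.

σ_S = 186.3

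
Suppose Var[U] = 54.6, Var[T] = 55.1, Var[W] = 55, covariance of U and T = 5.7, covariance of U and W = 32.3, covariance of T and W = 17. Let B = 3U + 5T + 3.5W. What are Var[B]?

Var[B] = 3986.95

Var[B] = a²·Var[U] + b²·Var[T] + c²·Var[W] + 2ab·covariance of U and T + 2ac·covariance of U and W + 2bc·covariance of T and W, with a = 3, b = 5, c = 3.5.
= 491.4 + 1377.5 + 673.75 + 171 + 678.3 + 595
= 3986.95.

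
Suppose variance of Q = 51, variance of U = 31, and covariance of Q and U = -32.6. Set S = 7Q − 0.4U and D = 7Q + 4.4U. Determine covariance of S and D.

covariance of S and D = 1531.64

By bilinearity, covariance of S and D = ac·variance of Q + bd·variance of U + (ad+bc)·covariance of Q and U, with a=7, b=-0.4, c=7, d=4.4.
ac·variance of Q = 7·7·51 = 2499
bd·variance of U = (-0.4)·4.4·31 = -54.56
(ad+bc)·covariance of Q and U = (28)·(-32.6) = -912.8
covariance of S and D = 2499 + (-54.56) + (-912.8) = 1531.64.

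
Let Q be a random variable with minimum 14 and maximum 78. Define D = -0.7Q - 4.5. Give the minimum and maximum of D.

min(D) = -59.1, max(D) = -14.3

a = -0.7 < 0, so order reverses: min(D) = a·max(Q)+b = (-0.7)·78 + (-4.5) = -59.1; max(D) = a·min(Q)+b = (-0.7)·14 + (-4.5) = -14.3.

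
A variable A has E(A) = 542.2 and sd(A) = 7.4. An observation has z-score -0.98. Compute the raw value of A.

A = 534.948

A = E(A) + z·sd(A) = 542.2 + (-0.98)·7.4 = 534.948.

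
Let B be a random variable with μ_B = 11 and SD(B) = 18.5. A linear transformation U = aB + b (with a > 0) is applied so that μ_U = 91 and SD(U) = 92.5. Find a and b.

SD(U) = a·SD(B) (a > 0), so a = 92.5/18.5 = 5.
μ_U = a·μ_B + b, so b = 91 − 5·11 = 36.

a = 5, b = 36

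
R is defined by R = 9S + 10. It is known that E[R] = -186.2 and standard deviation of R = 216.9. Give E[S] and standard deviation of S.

From R = 9S + 10: E[R] = a·E[S] + b, so E[S] = (E[R] − b)/a = (-186.2 − 10)/9 = -21.8.
standard deviation of R = |a|·standard deviation of S, so standard deviation of S = 216.9/|9| = 24.1.

E[S] = -21.8, standard deviation of S = 24.1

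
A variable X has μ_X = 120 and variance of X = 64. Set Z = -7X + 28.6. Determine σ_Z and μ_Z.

σ_Z = 56, μ_Z = -811.4

Z = -7X + 28.6 is linear with a = -7, b = 28.6.
σ_X = √64 = 8.
σ_Z = |a|·σ_X = |-7|·8 = 56.
μ_Z = a·μ_X + b = (-7)·120 + 28.6 = -811.4.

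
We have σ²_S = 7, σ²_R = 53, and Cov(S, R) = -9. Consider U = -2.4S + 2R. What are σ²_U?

σ²_U = a²·σ²_S + b²·σ²_R + 2ab·Cov(S, R) with a = -2.4, b = 2.
= (-2.4)²·7 + 2²·53 + 2·(-2.4)·2·(-9)
= 40.32 + 212 + 86.4 = 338.72.

σ²_U = 338.72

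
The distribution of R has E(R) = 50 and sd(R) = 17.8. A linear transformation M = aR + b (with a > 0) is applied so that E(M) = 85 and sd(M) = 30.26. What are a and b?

sd(M) = a·sd(R) (a > 0), so a = 30.26/17.8 = 1.7.
E(M) = a·E(R) + b, so b = 85 − 1.7·50 = 0.

a = 1.7, b = 0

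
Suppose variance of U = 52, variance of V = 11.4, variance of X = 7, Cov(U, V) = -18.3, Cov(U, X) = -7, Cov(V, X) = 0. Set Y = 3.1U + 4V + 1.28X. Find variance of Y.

variance of Y = 184.1968

variance of Y = a²·variance of U + b²·variance of V + c²·variance of X + 2ab·Cov(U, V) + 2ac·Cov(U, X) + 2bc·Cov(V, X), with a = 3.1, b = 4, c = 1.28.
= 499.72 + 182.4 + 11.4688 + (-453.84) + (-55.552) + 0
= 184.1968.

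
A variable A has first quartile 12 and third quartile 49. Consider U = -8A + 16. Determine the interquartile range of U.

IQR of A = Q3 − Q1 = 49 − 12 = 37.
Under U = aA + b, IQR(U) = |a|·IQR(A) = |-8|·37 = 296 (shifts cancel; spread scales by |a|).

IQR(U) = 296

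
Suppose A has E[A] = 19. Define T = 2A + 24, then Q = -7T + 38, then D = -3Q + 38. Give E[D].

E[D] = 1226

E[T] = 2·19 + 24 = 62.
E[Q] = (-7)·62 + 38 = -396.
E[D] = (-3)·(-396) + 38 = 1226.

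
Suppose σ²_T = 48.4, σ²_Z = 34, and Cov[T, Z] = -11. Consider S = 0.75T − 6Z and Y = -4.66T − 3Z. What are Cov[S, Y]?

By bilinearity, Cov[S, Y] = ac·σ²_T + bd·σ²_Z + (ad+bc)·Cov[T, Z], with a=0.75, b=-6, c=-4.66, d=-3.
ac·σ²_T = 0.75·(-4.66)·48.4 = -169.158
bd·σ²_Z = (-6)·(-3)·34 = 612
(ad+bc)·Cov[T, Z] = (25.71)·(-11) = -282.81
Cov[S, Y] = -169.158 + 612 + (-282.81) = 160.032.

Cov[S, Y] = 160.032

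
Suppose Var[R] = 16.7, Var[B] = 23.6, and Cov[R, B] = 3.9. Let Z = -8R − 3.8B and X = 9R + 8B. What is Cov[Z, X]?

By bilinearity, Cov[Z, X] = ac·Var[R] + bd·Var[B] + (ad+bc)·Cov[R, B], with a=-8, b=-3.8, c=9, d=8.
ac·Var[R] = (-8)·9·16.7 = -1202.4
bd·Var[B] = (-3.8)·8·23.6 = -717.44
(ad+bc)·Cov[R, B] = (-98.2)·3.9 = -382.98
Cov[Z, X] = -1202.4 + (-717.44) + (-382.98) = -2302.82.

Cov[Z, X] = -2302.82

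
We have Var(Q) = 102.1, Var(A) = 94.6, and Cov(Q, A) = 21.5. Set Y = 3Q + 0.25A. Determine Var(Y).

Var(Y) = a²·Var(Q) + b²·Var(A) + 2ab·Cov(Q, A) with a = 3, b = 0.25.
= 3²·102.1 + 0.25²·94.6 + 2·3·0.25·21.5
= 918.9 + 5.9125 + 32.25 = 957.0625.

Var(Y) = 957.0625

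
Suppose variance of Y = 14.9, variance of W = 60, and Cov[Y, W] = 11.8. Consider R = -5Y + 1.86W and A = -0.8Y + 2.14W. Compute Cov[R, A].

Cov[R, A] = 154.6056

By bilinearity, Cov[R, A] = ac·variance of Y + bd·variance of W + (ad+bc)·Cov[Y, W], with a=-5, b=1.86, c=-0.8, d=2.14.
ac·variance of Y = (-5)·(-0.8)·14.9 = 59.6
bd·variance of W = 1.86·2.14·60 = 238.824
(ad+bc)·Cov[Y, W] = (-12.188)·11.8 = -143.8184
Cov[R, A] = 59.6 + 238.824 + (-143.8184) = 154.6056.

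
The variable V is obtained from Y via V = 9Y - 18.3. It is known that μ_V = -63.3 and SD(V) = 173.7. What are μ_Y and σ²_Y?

From V = 9Y - 18.3: μ_V = a·μ_Y + b, so μ_Y = (μ_V − b)/a = (-63.3 − (-18.3))/9 = -5.
σ²_V = 173.7² = 30171.69.
σ²_V = a²·σ²_Y, so σ²_Y = 30171.69/9² = 372.49.

μ_Y = -5, σ²_Y = 372.49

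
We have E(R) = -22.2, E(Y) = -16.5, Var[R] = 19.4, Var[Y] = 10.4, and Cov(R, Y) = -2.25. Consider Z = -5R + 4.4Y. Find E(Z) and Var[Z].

E(Z) = 38.4, Var[Z] = 785.344

E(Z) = (-5)·E(R) + 4.4·E(Y) = (-5)·(-22.2) + 4.4·(-16.5) = 38.4.
Var[Z] = a²·Var[R] + b²·Var[Y] + 2ab·Cov(R, Y) with a = -5, b = 4.4.
= (-5)²·19.4 + 4.4²·10.4 + 2·(-5)·4.4·(-2.25)
= 485 + 201.344 + 99 = 785.344.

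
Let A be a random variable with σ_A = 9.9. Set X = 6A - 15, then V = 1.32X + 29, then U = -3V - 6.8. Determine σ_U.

σ_X = |6|·9.9 = 59.4.
σ_V = |1.32|·59.4 = 78.408.
σ_U = |-3|·78.408 = 235.224.

σ_U = 235.224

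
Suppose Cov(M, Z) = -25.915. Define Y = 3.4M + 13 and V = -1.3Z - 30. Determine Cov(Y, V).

Cov(Y, V) = a·c·Cov(M, Z) = 3.4·(-1.3)·(-25.915) = 114.5443. Additive constants drop out.

Cov(Y, V) = 114.5443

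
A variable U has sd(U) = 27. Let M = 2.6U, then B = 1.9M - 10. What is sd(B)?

sd(B) = 133.38

sd(M) = |2.6|·27 = 70.2.
sd(B) = |1.9|·70.2 = 133.38.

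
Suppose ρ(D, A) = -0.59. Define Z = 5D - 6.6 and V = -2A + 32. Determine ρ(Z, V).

Linear rescalings preserve |correlation|; the slopes 5 and -2 have opposite signs, so the correlation flips sign: ρ(Z, V) = −ρ(D, A) = 0.59.

ρ(Z, V) = 0.59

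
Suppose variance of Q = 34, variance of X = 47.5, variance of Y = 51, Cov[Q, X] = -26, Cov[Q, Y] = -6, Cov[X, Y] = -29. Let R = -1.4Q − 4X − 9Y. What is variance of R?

variance of R = a²·variance of Q + b²·variance of X + c²·variance of Y + 2ab·Cov[Q, X] + 2ac·Cov[Q, Y] + 2bc·Cov[X, Y], with a = -1.4, b = -4, c = -9.
= 66.64 + 760 + 4131 + (-291.2) + (-151.2) + (-2088)
= 2427.24.

variance of R = 2427.24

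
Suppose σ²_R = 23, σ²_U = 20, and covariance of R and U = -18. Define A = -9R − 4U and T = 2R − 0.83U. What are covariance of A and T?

By bilinearity, covariance of A and T = ac·σ²_R + bd·σ²_U + (ad+bc)·covariance of R and U, with a=-9, b=-4, c=2, d=-0.83.
ac·σ²_R = (-9)·2·23 = -414
bd·σ²_U = (-4)·(-0.83)·20 = 66.4
(ad+bc)·covariance of R and U = (-0.53)·(-18) = 9.54
covariance of A and T = -414 + 66.4 + 9.54 = -338.06.

covariance of A and T = -338.06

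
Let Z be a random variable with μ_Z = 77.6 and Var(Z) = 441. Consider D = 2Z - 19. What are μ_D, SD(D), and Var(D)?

μ_D = 136.2, SD(D) = 42, Var(D) = 1764

D = 2Z - 19 is linear with a = 2, b = -19.
μ_D = a·μ_Z + b = 2·77.6 + (-19) = 136.2.
SD(Z) = √441 = 21.
SD(D) = |a|·SD(Z) = |2|·21 = 42.
Var(D) = a²·Var(Z) = 2²·441 = 1764 (the additive constant -19 does not affect variance).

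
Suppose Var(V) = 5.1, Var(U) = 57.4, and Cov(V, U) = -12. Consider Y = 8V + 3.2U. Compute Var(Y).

Var(Y) = 299.776

Var(Y) = a²·Var(V) + b²·Var(U) + 2ab·Cov(V, U) with a = 8, b = 3.2.
= 8²·5.1 + 3.2²·57.4 + 2·8·3.2·(-12)
= 326.4 + 587.776 + (-614.4) = 299.776.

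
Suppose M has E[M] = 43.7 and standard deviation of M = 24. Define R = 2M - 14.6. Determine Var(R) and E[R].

R = 2M - 14.6 is linear with a = 2, b = -14.6.
Var(M) = 24² = 576.
Var(R) = a²·Var(M) = 2²·576 = 2304 (the additive constant -14.6 does not affect variance).
E[R] = a·E[M] + b = 2·43.7 + (-14.6) = 72.8.

Var(R) = 2304, E[R] = 72.8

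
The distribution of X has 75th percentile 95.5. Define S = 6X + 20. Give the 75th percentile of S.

Since a = 6 > 0 the transformation is increasing, so the 75th percentile of S = a·(P_{75} of X) + b = 6·95.5 + 20 = 593.

75th percentile of S = 593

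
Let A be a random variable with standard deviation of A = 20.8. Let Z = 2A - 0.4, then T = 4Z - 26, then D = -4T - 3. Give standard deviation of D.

standard deviation of Z = |2|·20.8 = 41.6.
standard deviation of T = |4|·41.6 = 166.4.
standard deviation of D = |-4|·166.4 = 665.6.

standard deviation of D = 665.6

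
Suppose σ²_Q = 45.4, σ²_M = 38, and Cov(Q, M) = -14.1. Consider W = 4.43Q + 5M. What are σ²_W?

σ²_W = 1216.34046

σ²_W = a²·σ²_Q + b²·σ²_M + 2ab·Cov(Q, M) with a = 4.43, b = 5.
= 4.43²·45.4 + 5²·38 + 2·4.43·5·(-14.1)
= 890.97046 + 950 + (-624.63) = 1216.34046.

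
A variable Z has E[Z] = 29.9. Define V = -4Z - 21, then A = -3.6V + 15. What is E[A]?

E[A] = 521.16

E[V] = (-4)·29.9 + (-21) = -140.6.
E[A] = (-3.6)·(-140.6) + 15 = 521.16.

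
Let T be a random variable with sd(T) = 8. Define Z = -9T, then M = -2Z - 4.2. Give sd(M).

sd(Z) = |-9|·8 = 72.
sd(M) = |-2|·72 = 144.

sd(M) = 144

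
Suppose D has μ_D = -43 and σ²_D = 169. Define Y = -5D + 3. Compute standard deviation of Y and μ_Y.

standard deviation of Y = 65, μ_Y = 218

Y = -5D + 3 is linear with a = -5, b = 3.
standard deviation of D = √169 = 13.
standard deviation of Y = |a|·standard deviation of D = |-5|·13 = 65.
μ_Y = a·μ_D + b = (-5)·(-43) + 3 = 218.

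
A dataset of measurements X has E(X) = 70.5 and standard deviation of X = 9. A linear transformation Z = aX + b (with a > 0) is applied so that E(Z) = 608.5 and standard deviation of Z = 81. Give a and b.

standard deviation of Z = a·standard deviation of X (a > 0), so a = 81/9 = 9.
E(Z) = a·E(X) + b, so b = 608.5 − 9·70.5 = -26.

a = 9, b = -26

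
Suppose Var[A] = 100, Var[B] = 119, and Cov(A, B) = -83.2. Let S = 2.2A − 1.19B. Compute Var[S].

Var[S] = 1088.1511

Var[S] = a²·Var[A] + b²·Var[B] + 2ab·Cov(A, B) with a = 2.2, b = -1.19.
= 2.2²·100 + (-1.19)²·119 + 2·2.2·(-1.19)·(-83.2)
= 484 + 168.5159 + 435.6352 = 1088.1511.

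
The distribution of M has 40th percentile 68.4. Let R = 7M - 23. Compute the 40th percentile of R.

Since a = 7 > 0 the transformation is increasing, so the 40th percentile of R = a·(P_{40} of M) + b = 7·68.4 + (-23) = 455.8.

40th percentile of R = 455.8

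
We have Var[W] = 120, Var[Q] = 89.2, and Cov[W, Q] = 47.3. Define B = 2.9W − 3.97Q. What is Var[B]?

Var[B] = a²·Var[W] + b²·Var[Q] + 2ab·Cov[W, Q] with a = 2.9, b = -3.97.
= 2.9²·120 + (-3.97)²·89.2 + 2·2.9·(-3.97)·47.3
= 1009.2 + 1405.87228 + (-1089.1298) = 1325.94248.

Var[B] = 1325.94248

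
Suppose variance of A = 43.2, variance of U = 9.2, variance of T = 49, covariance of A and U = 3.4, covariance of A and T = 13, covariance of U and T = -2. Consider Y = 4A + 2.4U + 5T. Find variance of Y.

variance of Y = 2506.472

variance of Y = a²·variance of A + b²·variance of U + c²·variance of T + 2ab·covariance of A and U + 2ac·covariance of A and T + 2bc·covariance of U and T, with a = 4, b = 2.4, c = 5.
= 691.2 + 52.992 + 1225 + 65.28 + 520 + (-48)
= 2506.472.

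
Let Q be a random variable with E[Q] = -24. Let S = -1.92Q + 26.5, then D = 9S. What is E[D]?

E[S] = (-1.92)·(-24) + 26.5 = 72.58.
E[D] = 9·72.58 = 653.22.

E[D] = 653.22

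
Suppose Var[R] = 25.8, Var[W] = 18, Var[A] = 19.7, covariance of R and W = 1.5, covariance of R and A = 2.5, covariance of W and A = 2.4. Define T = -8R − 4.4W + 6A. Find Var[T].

Var[T] = 2447.76

Var[T] = a²·Var[R] + b²·Var[W] + c²·Var[A] + 2ab·covariance of R and W + 2ac·covariance of R and A + 2bc·covariance of W and A, with a = -8, b = -4.4, c = 6.
= 1651.2 + 348.48 + 709.2 + 105.6 + (-240) + (-126.72)
= 2447.76.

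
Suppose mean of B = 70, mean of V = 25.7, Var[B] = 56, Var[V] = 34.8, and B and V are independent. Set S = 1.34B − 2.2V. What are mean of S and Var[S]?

mean of S = 37.26, Var[S] = 268.9856

mean of S = 1.34·mean of B + (-2.2)·mean of V = 1.34·70 + (-2.2)·25.7 = 37.26.
Var[S] = a²·Var[B] + b²·Var[V] + 2ab·Cov(B, V) with a = 1.34, b = -2.2.
Independence gives Cov(B, V) = 0.
= 1.34²·56 + (-2.2)²·34.8 + 2·1.34·(-2.2)·0
= 100.5536 + 168.432 + 0 = 268.9856.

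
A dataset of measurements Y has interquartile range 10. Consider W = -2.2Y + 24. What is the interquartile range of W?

Under W = aY + b, IQR(W) = |a|·IQR(Y) = |-2.2|·10 = 22 (shifts cancel; spread scales by |a|).

IQR(W) = 22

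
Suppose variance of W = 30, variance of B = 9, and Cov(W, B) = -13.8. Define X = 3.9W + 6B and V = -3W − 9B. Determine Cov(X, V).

Cov(X, V) = -104.22

By bilinearity, Cov(X, V) = ac·variance of W + bd·variance of B + (ad+bc)·Cov(W, B), with a=3.9, b=6, c=-3, d=-9.
ac·variance of W = 3.9·(-3)·30 = -351
bd·variance of B = 6·(-9)·9 = -486
(ad+bc)·Cov(W, B) = (-53.1)·(-13.8) = 732.78
Cov(X, V) = -351 + (-486) + 732.78 = -104.22.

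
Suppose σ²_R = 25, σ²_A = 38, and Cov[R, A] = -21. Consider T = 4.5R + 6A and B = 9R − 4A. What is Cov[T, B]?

Cov[T, B] = -655.5

By bilinearity, Cov[T, B] = ac·σ²_R + bd·σ²_A + (ad+bc)·Cov[R, A], with a=4.5, b=6, c=9, d=-4.
ac·σ²_R = 4.5·9·25 = 1012.5
bd·σ²_A = 6·(-4)·38 = -912
(ad+bc)·Cov[R, A] = (36)·(-21) = -756
Cov[T, B] = 1012.5 + (-912) + (-756) = -655.5.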